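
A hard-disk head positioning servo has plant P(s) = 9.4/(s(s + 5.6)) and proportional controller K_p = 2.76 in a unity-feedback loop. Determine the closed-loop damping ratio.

ζ = 0.55

With unity feedback the closed-loop characteristic equation is s² + 5.6s + 2.76·9.4 = s² + 5.6s + 25.94 = 0.
Matching s² + 2ζω_n s + ω_n²: ω_n = √25.94 = 5.094 rad/s and 2ζω_n = 5.6, so ζ = 5.6/(2·5.094) = 0.55.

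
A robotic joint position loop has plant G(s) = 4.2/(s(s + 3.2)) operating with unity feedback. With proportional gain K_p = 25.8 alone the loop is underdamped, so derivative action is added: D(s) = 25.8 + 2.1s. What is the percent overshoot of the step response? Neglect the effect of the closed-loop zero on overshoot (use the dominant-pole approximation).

Forward path: (25.8 + 2.1s)·4.2/(s(s+3.2)). The closed-loop characteristic equation is s² + (3.2 + 4.2·2.1)s + 4.2·25.8 = 0.
That is s² + 12.02s + 108.4 = 0, so ω_n = 10.41 rad/s and ζ = 12.02/(2·10.41) = 0.5774.
%OS = 100·exp(−πζ/√(1−ζ²)) = 10.8%.

10.8%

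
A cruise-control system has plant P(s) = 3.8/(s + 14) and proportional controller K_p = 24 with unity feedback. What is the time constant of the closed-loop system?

Closed-loop transfer function: T(s) = K_p·P(s)/(1 + K_p·P(s)) = 91.2/(s + 14 + 91.2) = 91.2/(s + 105.2).
Time constant τ = 1/105.2 = 0.00951 s.

τ = 0.00951 s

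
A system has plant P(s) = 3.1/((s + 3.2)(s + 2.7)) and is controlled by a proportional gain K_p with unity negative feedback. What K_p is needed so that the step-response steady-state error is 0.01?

Steady-state error for a unit step on this type-0 loop is 1/(1 + K_p·P(0)).
P(0) = 0.3588. Require 1/(1 + K_p·0.3588) = 0.01, so 1 + 0.3588·K_p = 100.
K_p = (100 − 1)/0.3588 = 276.

K_p = 276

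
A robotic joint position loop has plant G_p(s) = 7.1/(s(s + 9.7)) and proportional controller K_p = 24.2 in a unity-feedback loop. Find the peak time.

The closed-loop denominator s² + 9.7s + 171.8 gives ω_n = √171.8 = 13.11 and ζ = 9.7/(2ω_n) = 0.37.
Damped frequency ω_d = ω_n√(1−ζ²) = 12.18 rad/s, so peak time T_p = π/ω_d = 0.258 s.

T_p = 0.258 s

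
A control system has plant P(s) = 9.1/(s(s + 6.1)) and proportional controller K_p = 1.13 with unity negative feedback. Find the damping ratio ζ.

ζ = 0.951

1 + K_p·P(s) = 0 gives s² + 6.1s + 10.28 = 0.
So ω_n² = 10.28 ⇒ ω_n = 3.207 rad/s, and ζ = 6.1/(2ω_n) = 0.951.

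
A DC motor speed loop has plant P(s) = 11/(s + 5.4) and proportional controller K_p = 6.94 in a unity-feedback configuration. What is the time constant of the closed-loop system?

τ = 0.0122 s

Closed-loop transfer function: T(s) = K_p·P(s)/(1 + K_p·P(s)) = 76.34/(s + 5.4 + 76.34) = 76.34/(s + 81.74).
Time constant τ = 1/81.74 = 0.0122 s.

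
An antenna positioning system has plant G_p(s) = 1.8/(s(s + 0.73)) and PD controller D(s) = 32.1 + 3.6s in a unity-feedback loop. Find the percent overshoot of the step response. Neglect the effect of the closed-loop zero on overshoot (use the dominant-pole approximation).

18.4%

Forward path: (32.1 + 3.6s)·1.8/(s(s+0.73)). The closed-loop characteristic equation is s² + (0.73 + 1.8·3.6)s + 1.8·32.1 = 0.
That is s² + 7.21s + 57.78 = 0, so ω_n = 7.601 rad/s and ζ = 7.21/(2·7.601) = 0.4743.
%OS = 100·exp(−πζ/√(1−ζ²)) = 18.4%.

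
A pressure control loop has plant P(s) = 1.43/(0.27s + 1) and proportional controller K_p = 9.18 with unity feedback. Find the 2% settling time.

Closed loop: T(s) = K_p·P/(1+K_p·P) = 13.13/(0.27s + 1 + 13.13), with pole at s = −(1 + 13.13)/0.27 = −52.32.
τ = 1/52.32 = 0.01911 s, so 2% settling time ≈ 4τ = 0.0764 s.

T_s ≈ 0.0764 s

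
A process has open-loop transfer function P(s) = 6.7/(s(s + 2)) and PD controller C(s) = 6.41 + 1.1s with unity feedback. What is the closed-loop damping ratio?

Forward path: (6.41 + 1.1s)·6.7/(s(s+2)). The closed-loop characteristic equation is s² + (2 + 6.7·1.1)s + 6.7·6.41 = 0.
That is s² + 9.37s + 42.95 = 0, so ω_n = 6.553 rad/s and ζ = 9.37/(2·6.553) = 0.7149.

ζ = 0.715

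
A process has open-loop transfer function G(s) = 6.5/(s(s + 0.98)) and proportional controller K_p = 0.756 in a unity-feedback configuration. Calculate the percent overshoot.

Closed-loop characteristic equation: s² + 0.98s + 4.914 = 0, so ω_n = 2.217 rad/s and ζ = 0.98/(2·2.217) = 0.221.
%OS = 100·exp(−πζ/√(1−ζ²)) = 100·exp(−π·0.221/√0.9511) = 49.1%.

49.1%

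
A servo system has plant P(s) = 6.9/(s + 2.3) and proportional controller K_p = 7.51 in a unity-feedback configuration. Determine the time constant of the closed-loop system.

Closed-loop transfer function: T(s) = K_p·P(s)/(1 + K_p·P(s)) = 51.82/(s + 2.3 + 51.82) = 51.82/(s + 54.12).
Time constant τ = 1/54.12 = 0.0185 s.

τ = 0.0185 s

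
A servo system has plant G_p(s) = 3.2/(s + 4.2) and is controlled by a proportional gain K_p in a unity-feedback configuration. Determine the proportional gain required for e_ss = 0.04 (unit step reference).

K_p = 31.5

For a type-0 loop with proportional control, e_ss = 1/(1 + K_p·G_p(0)).
G_p(0) = 0.7619. Require 1/(1 + K_p·0.7619) = 0.04, so 1 + 0.7619·K_p = 25.
K_p = (25 − 1)/0.7619 = 31.5.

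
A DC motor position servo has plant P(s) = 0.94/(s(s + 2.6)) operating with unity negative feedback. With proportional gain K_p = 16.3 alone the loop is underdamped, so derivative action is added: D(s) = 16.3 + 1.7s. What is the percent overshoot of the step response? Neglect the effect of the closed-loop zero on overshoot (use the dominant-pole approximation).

13.6%

Forward path: (16.3 + 1.7s)·0.94/(s(s+2.6)). The closed-loop characteristic equation is s² + (2.6 + 0.94·1.7)s + 0.94·16.3 = 0.
That is s² + 4.198s + 15.32 = 0, so ω_n = 3.914 rad/s and ζ = 4.198/(2·3.914) = 0.5362.
%OS = 100·exp(−πζ/√(1−ζ²)) = 13.6%.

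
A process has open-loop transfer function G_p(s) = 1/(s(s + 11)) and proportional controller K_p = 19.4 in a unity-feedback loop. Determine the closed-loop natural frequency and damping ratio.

1 + K_p·G_p(s) = 0 gives s² + 11s + 19.4 = 0.
So ω_n² = 19.4 ⇒ ω_n = 4.405 rad/s, and ζ = 11/(2ω_n) = 1.25.

ω_n = 4.4 rad/s, ζ = 1.25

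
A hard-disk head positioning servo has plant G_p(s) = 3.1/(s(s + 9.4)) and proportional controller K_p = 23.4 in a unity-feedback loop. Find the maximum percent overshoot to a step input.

12.5%

Closed-loop characteristic equation: s² + 9.4s + 72.54 = 0, so ω_n = 8.517 rad/s and ζ = 9.4/(2·8.517) = 0.5518.
%OS = 100·exp(−πζ/√(1−ζ²)) = 100·exp(−π·0.5518/√0.6955) = 12.5%.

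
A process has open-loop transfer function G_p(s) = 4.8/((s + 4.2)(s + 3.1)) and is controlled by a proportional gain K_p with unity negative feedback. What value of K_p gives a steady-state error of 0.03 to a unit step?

The loop is type 0, so e_ss(step) = 1/(1 + K_pos) with K_pos = K_p·G_p(0).
G_p(0) = 0.3687. Require 1/(1 + K_p·0.3687) = 0.03, so 1 + 0.3687·K_p = 33.33.
K_p = (33.33 − 1)/0.3687 = 87.7.

K_p = 87.7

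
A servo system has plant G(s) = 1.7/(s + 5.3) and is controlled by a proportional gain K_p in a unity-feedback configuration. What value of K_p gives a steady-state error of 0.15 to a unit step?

Steady-state error for a unit step on this type-0 loop is 1/(1 + K_p·G(0)).
G(0) = 0.3208. Require 1/(1 + K_p·0.3208) = 0.15, so 1 + 0.3208·K_p = 6.667.
K_p = (6.667 − 1)/0.3208 = 17.7.

K_p = 17.7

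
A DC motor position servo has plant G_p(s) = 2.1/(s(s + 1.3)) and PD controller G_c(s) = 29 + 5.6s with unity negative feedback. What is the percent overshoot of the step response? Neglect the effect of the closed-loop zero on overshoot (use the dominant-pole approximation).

Forward path: (29 + 5.6s)·2.1/(s(s+1.3)). The closed-loop characteristic equation is s² + (1.3 + 2.1·5.6)s + 2.1·29 = 0.
That is s² + 13.06s + 60.9 = 0, so ω_n = 7.804 rad/s and ζ = 13.06/(2·7.804) = 0.8368.
%OS = 100·exp(−πζ/√(1−ζ²)) = 0.822%.

0.822%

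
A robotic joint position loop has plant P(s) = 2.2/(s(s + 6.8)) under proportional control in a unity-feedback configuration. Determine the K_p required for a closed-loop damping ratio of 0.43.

Closed-loop characteristic equation: s² + 6.8s + K_p·2.2 = 0.
So ω_n = √(2.2K_p) and 2ζω_n = 6.8, giving ζ = 6.8/(2√(2.2K_p)).
Setting ζ = 0.43: √(2.2K_p) = 6.8/(2·0.43) = 7.907, so K_p = 62.52/2.2 = 28.4.

K_p = 28.4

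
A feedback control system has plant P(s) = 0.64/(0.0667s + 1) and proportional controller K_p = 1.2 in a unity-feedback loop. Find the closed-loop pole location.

Closed loop: T(s) = K_p·P/(1+K_p·P) = 0.768/(0.0667s + 1 + 0.768), with pole at s = −(1 + 0.768)/0.0667 = −26.51.

s = -26.51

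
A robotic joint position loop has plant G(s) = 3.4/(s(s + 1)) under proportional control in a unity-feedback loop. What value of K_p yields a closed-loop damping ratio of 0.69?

Closed-loop characteristic equation: s² + 1s + K_p·3.4 = 0.
So ω_n = √(3.4K_p) and 2ζω_n = 1, giving ζ = 1/(2√(3.4K_p)).
Setting ζ = 0.69: √(3.4K_p) = 1/(2·0.69) = 0.7246, so K_p = 0.5251/3.4 = 0.154.

K_p = 0.154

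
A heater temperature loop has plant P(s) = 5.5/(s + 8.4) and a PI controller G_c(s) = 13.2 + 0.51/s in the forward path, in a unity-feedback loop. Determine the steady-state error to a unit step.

0

The open loop G_c(s)P(s) has a pole at the origin (type 1), so the static position error constant is infinite and e_ss = 1/(1+∞) = 0.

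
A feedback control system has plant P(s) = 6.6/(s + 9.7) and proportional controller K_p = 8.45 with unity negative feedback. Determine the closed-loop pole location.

Closed-loop transfer function: T(s) = K_p·P(s)/(1 + K_p·P(s)) = 55.77/(s + 9.7 + 55.77) = 55.77/(s + 65.47).
The closed-loop pole is at s = −65.47.

s = -65.47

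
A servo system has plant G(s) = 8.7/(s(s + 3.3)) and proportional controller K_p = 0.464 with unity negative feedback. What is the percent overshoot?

From 1 + K_pG(s) = 0: s² + 3.3s + 4.037 = 0 ⇒ ω_n = 2.009, ζ = 0.8212.
%OS = 100·exp(−πζ/√(1−ζ²)) = 100·exp(−π·0.8212/√0.3256) = 1.09%.

1.09%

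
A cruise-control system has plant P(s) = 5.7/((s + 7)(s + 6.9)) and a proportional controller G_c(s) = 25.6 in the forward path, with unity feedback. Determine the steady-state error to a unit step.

The loop is type 0. Static position error constant K_pos = G_c(0)·P(0) = 25.6·0.118 = 3.021.
Steady-state error to a unit step: e_ss = 1/(1+K_pos) = 1/4.021 = 0.249.

0.249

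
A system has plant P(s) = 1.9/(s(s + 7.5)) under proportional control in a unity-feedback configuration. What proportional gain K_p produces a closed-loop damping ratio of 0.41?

Closed-loop characteristic equation: s² + 7.5s + K_p·1.9 = 0.
So ω_n = √(1.9K_p) and 2ζω_n = 7.5, giving ζ = 7.5/(2√(1.9K_p)).
Setting ζ = 0.41: √(1.9K_p) = 7.5/(2·0.41) = 9.146, so K_p = 83.66/1.9 = 44.

K_p = 44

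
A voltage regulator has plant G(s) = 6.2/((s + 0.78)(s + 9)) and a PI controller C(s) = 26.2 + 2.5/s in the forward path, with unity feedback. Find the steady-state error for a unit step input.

0

The open loop C(s)G(s) has a pole at the origin (type 1), so the static position error constant is infinite and e_ss = 1/(1+∞) = 0.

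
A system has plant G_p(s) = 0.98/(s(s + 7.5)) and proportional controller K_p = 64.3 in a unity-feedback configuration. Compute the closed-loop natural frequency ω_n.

With unity feedback the closed-loop characteristic equation is s² + 7.5s + 64.3·0.98 = s² + 7.5s + 63.01 = 0.
Matching s² + 2ζω_n s + ω_n²: ω_n = √63.01 = 7.938 rad/s and 2ζω_n = 7.5, so ζ = 7.5/(2·7.938) = 0.472.

ω_n = 7.94 rad/s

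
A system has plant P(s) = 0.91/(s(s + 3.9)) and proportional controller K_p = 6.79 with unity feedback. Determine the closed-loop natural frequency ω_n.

ω_n = 2.49 rad/s

With unity feedback the closed-loop characteristic equation is s² + 3.9s + 6.79·0.91 = s² + 3.9s + 6.179 = 0.
So ω_n² = 6.179 ⇒ ω_n = 2.486 rad/s, and ζ = 3.9/(2ω_n) = 0.784.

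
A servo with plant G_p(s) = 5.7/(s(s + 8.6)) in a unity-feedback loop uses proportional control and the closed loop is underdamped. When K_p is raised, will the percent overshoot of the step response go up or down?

Characteristic equation s² + 8.6s + K_p·5.7 = 0: raising K_p raises ω_n while 2ζω_n = 8.6 is fixed, so ζ falls and overshoot grows.

increase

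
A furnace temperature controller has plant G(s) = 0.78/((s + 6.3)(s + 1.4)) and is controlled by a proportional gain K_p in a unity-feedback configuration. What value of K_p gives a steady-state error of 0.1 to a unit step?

K_p = 102

For a type-0 loop with proportional control, e_ss = 1/(1 + K_p·G(0)).
G(0) = 0.08844. Require 1/(1 + K_p·0.08844) = 0.1, so 1 + 0.08844·K_p = 10.
K_p = (10 − 1)/0.08844 = 102.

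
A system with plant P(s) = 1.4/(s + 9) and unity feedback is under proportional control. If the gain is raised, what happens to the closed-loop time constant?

Closed-loop pole is at s = −(9+K_p·1.4); larger K_p moves it further left, so τ = 1/(9+K_p·1.4) decreases.

decrease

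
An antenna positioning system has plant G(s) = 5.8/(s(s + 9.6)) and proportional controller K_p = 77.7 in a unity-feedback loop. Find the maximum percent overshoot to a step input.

The closed-loop denominator s² + 9.6s + 450.7 gives ω_n = √450.7 = 21.23 and ζ = 9.6/(2ω_n) = 0.2261.
%OS = 100·exp(−πζ/√(1−ζ²)) = 100·exp(−π·0.2261/√0.9489) = 48.2%.

48.2%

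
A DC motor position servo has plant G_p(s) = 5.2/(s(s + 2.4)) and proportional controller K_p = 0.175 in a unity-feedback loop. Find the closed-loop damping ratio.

ζ = 1.26

1 + K_p·G_p(s) = 0 gives s² + 2.4s + 0.91 = 0.
So ω_n² = 0.91 ⇒ ω_n = 0.9539 rad/s, and ζ = 2.4/(2ω_n) = 1.26.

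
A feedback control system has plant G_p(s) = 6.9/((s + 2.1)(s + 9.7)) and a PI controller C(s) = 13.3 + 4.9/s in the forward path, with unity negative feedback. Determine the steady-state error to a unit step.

The open loop C(s)G_p(s) has a pole at the origin (type 1), so the static position error constant is infinite and e_ss = 1/(1+∞) = 0.

0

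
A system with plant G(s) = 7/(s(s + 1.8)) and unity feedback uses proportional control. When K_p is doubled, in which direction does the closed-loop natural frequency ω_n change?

increase

ω_n = √(7·K_p), which grows with K_p.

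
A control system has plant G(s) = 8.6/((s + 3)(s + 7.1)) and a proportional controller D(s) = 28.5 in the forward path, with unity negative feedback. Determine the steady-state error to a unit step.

0.08

The loop is type 0. Static position error constant K_pos = D(0)·G(0) = 28.5·0.4038 = 11.51.
Steady-state error to a unit step: e_ss = 1/(1+K_pos) = 1/12.51 = 0.08.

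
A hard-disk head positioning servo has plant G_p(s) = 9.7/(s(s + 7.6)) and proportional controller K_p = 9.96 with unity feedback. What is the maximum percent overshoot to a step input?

Closed-loop characteristic equation: s² + 7.6s + 96.61 = 0, so ω_n = 9.829 rad/s and ζ = 7.6/(2·9.829) = 0.3866.
%OS = 100·exp(−πζ/√(1−ζ²)) = 100·exp(−π·0.3866/√0.8505) = 26.8%.

26.8%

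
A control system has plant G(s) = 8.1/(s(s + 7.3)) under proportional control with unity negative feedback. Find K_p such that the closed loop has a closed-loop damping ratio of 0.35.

Closed-loop characteristic equation: s² + 7.3s + K_p·8.1 = 0.
So ω_n = √(8.1K_p) and 2ζω_n = 7.3, giving ζ = 7.3/(2√(8.1K_p)).
Setting ζ = 0.35: √(8.1K_p) = 7.3/(2·0.35) = 10.43, so K_p = 108.8/8.1 = 13.4.

K_p = 13.4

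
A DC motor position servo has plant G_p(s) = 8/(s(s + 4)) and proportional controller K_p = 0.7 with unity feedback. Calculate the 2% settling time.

The closed-loop denominator s² + 4s + 5.6 gives ω_n = √5.6 = 2.366 and ζ = 4/(2ω_n) = 0.8452.
2% settling time T_s ≈ 4/(ζω_n) = 4/2 = 2 s.

T_s ≈ 2 s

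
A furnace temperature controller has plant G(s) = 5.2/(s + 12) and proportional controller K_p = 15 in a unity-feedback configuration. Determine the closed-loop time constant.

Closed-loop transfer function: T(s) = K_p·G(s)/(1 + K_p·G(s)) = 78/(s + 12 + 78) = 78/(s + 90).
Time constant τ = 1/90 = 0.0111 s.

τ = 0.0111 s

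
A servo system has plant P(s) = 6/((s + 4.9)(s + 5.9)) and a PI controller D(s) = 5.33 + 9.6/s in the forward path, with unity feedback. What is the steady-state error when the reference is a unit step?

The open loop D(s)P(s) has a pole at the origin (type 1), so the static position error constant is infinite and e_ss = 1/(1+∞) = 0.

0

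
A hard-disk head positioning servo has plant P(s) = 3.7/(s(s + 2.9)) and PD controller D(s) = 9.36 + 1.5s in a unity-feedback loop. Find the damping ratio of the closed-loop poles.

ζ = 0.718

Forward path: (9.36 + 1.5s)·3.7/(s(s+2.9)). The closed-loop characteristic equation is s² + (2.9 + 3.7·1.5)s + 3.7·9.36 = 0.
That is s² + 8.45s + 34.63 = 0, so ω_n = 5.885 rad/s and ζ = 8.45/(2·5.885) = 0.7179.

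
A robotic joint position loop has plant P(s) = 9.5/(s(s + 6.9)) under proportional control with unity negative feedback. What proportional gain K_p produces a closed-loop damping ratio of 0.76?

Closed-loop characteristic equation: s² + 6.9s + K_p·9.5 = 0.
So ω_n = √(9.5K_p) and 2ζω_n = 6.9, giving ζ = 6.9/(2√(9.5K_p)).
Setting ζ = 0.76: √(9.5K_p) = 6.9/(2·0.76) = 4.539, so K_p = 20.61/9.5 = 2.17.

K_p = 2.17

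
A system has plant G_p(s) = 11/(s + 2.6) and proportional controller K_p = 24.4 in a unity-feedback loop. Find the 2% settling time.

Closed-loop transfer function: T(s) = K_p·G_p(s)/(1 + K_p·G_p(s)) = 268.4/(s + 2.6 + 268.4) = 268.4/(s + 271).
Time constant τ = 1/271 = 0.00369 s, so the 2% settling time is about 4τ = 0.0148 s.

T_s ≈ 0.0148 s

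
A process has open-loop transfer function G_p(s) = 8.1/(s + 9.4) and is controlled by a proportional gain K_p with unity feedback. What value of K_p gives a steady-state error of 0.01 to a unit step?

The loop is type 0, so e_ss(step) = 1/(1 + K_pos) with K_pos = K_p·G_p(0).
G_p(0) = 0.8617. Require 1/(1 + K_p·0.8617) = 0.01, so 1 + 0.8617·K_p = 100.
K_p = (100 − 1)/0.8617 = 115.

K_p = 115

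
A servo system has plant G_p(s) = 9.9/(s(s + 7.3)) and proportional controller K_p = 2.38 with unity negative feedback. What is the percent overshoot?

The closed-loop denominator s² + 7.3s + 23.56 gives ω_n = √23.56 = 4.854 and ζ = 7.3/(2ω_n) = 0.7519.
%OS = 100·exp(−πζ/√(1−ζ²)) = 100·exp(−π·0.7519/√0.4346) = 2.78%.

2.78%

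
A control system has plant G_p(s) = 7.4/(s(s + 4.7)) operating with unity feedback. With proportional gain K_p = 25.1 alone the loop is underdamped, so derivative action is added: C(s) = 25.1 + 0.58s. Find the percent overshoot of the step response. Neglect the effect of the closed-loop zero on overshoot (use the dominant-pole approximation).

Forward path: (25.1 + 0.58s)·7.4/(s(s+4.7)). The closed-loop characteristic equation is s² + (4.7 + 7.4·0.58)s + 7.4·25.1 = 0.
That is s² + 8.992s + 185.7 = 0, so ω_n = 13.63 rad/s and ζ = 8.992/(2·13.63) = 0.3299.
%OS = 100·exp(−πζ/√(1−ζ²)) = 33.4%.

33.4%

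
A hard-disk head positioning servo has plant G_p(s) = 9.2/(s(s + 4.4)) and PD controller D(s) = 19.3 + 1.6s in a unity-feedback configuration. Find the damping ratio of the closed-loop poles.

Forward path: (19.3 + 1.6s)·9.2/(s(s+4.4)). The closed-loop characteristic equation is s² + (4.4 + 9.2·1.6)s + 9.2·19.3 = 0.
That is s² + 19.12s + 177.6 = 0, so ω_n = 13.33 rad/s and ζ = 19.12/(2·13.33) = 0.7174.

ζ = 0.717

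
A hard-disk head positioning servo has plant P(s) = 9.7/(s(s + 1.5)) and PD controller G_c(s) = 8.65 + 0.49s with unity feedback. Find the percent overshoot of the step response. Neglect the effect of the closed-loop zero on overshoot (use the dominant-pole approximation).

32%

Forward path: (8.65 + 0.49s)·9.7/(s(s+1.5)). The closed-loop characteristic equation is s² + (1.5 + 9.7·0.49)s + 9.7·8.65 = 0.
That is s² + 6.253s + 83.91 = 0, so ω_n = 9.16 rad/s and ζ = 6.253/(2·9.16) = 0.3413.
%OS = 100·exp(−πζ/√(1−ζ²)) = 32%.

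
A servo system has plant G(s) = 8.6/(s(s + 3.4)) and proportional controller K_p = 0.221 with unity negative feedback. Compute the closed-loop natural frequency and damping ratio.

ω_n = 1.38 rad/s, ζ = 1.23

The closed-loop denominator is s(s+3.4) + 0.221·8.6 = s² + 3.4s + 1.901.
Matching s² + 2ζω_n s + ω_n²: ω_n = √1.901 = 1.379 rad/s and 2ζω_n = 3.4, so ζ = 3.4/(2·1.379) = 1.23.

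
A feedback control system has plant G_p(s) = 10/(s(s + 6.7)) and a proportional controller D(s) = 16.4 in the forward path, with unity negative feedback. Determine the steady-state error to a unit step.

0

The open loop D(s)G_p(s) has a pole at the origin (type 1), so the static position error constant is infinite and e_ss = 1/(1+∞) = 0.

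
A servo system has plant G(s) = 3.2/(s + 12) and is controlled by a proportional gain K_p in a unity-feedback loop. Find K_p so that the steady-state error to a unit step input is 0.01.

The loop is type 0, so e_ss(step) = 1/(1 + K_pos) with K_pos = K_p·G(0).
G(0) = 0.2667. Require 1/(1 + K_p·0.2667) = 0.01, so 1 + 0.2667·K_p = 100.
K_p = (100 − 1)/0.2667 = 371.

K_p = 371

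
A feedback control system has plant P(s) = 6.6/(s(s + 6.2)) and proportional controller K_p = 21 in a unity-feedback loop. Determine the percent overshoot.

The closed-loop denominator s² + 6.2s + 138.6 gives ω_n = √138.6 = 11.77 and ζ = 6.2/(2ω_n) = 0.2633.
%OS = 100·exp(−πζ/√(1−ζ²)) = 100·exp(−π·0.2633/√0.9307) = 42.4%.

42.4%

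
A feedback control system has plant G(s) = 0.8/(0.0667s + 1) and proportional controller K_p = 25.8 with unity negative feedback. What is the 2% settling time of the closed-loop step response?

Closed loop: T(s) = K_p·G/(1+K_p·G) = 20.64/(0.0667s + 1 + 20.64), with pole at s = −(1 + 20.64)/0.0667 = −324.4.
τ = 1/324.4 = 0.003082 s, so 2% settling time ≈ 4τ = 0.0123 s.

T_s ≈ 0.0123 s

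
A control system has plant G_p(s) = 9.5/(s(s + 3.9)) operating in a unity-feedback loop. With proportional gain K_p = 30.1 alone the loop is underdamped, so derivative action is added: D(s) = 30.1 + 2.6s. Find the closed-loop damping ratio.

Forward path: (30.1 + 2.6s)·9.5/(s(s+3.9)). The closed-loop characteristic equation is s² + (3.9 + 9.5·2.6)s + 9.5·30.1 = 0.
That is s² + 28.6s + 285.9 = 0, so ω_n = 16.91 rad/s and ζ = 28.6/(2·16.91) = 0.8457.

ζ = 0.846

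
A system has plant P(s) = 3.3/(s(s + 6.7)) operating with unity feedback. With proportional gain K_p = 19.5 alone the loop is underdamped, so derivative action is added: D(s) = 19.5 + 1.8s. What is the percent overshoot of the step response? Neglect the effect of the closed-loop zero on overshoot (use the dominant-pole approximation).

Forward path: (19.5 + 1.8s)·3.3/(s(s+6.7)). The closed-loop characteristic equation is s² + (6.7 + 3.3·1.8)s + 3.3·19.5 = 0.
That is s² + 12.64s + 64.35 = 0, so ω_n = 8.022 rad/s and ζ = 12.64/(2·8.022) = 0.7878.
%OS = 100·exp(−πζ/√(1−ζ²)) = 1.8%.

1.8%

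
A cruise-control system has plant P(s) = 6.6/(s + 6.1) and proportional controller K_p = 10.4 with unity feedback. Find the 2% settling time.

Closed-loop transfer function: T(s) = K_p·P(s)/(1 + K_p·P(s)) = 68.64/(s + 6.1 + 68.64) = 68.64/(s + 74.74).
Time constant τ = 1/74.74 = 0.01338 s, so the 2% settling time is about 4τ = 0.0535 s.

T_s ≈ 0.0535 s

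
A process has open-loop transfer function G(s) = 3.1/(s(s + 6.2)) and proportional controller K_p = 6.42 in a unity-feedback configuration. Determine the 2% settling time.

T_s ≈ 1.29 s

From 1 + K_pG(s) = 0: s² + 6.2s + 19.9 = 0 ⇒ ω_n = 4.461, ζ = 0.6949.
2% settling time T_s ≈ 4/(ζω_n) = 4/3.1 = 1.29 s.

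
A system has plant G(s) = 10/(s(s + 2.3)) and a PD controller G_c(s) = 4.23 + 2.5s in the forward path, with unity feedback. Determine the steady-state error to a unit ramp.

The loop has one pole at the origin (type 1). Velocity error constant K_v = lim_{s→0} s·G_c(s)G(s) = 4.23·10/2.3 = 18.39.
Steady-state error to a unit ramp: e_ss = 1/K_v = 0.0544.

0.0544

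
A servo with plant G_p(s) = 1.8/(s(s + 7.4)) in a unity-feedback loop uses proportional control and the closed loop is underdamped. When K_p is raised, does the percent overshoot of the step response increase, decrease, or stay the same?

ζ = 7.4/(2√(1.8K_p)) decreases as K_p grows; lower damping means more overshoot.

increase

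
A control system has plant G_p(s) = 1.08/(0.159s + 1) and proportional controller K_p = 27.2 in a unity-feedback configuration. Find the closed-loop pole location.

Closed loop: T(s) = K_p·G_p/(1+K_p·G_p) = 29.38/(0.159s + 1 + 29.38), with pole at s = −(1 + 29.38)/0.159 = −191.

s = -191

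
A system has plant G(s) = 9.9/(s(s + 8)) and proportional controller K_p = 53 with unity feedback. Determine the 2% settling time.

T_s ≈ 1 s

Closed-loop characteristic equation: s² + 8s + 524.7 = 0, so ω_n = 22.91 rad/s and ζ = 8/(2·22.91) = 0.1746.
2% settling time T_s ≈ 4/(ζω_n) = 4/4 = 1 s.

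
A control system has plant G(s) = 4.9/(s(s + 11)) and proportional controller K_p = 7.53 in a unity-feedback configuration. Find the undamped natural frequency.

ω_n = 6.07 rad/s

With unity feedback the closed-loop characteristic equation is s² + 11s + 7.53·4.9 = s² + 11s + 36.9 = 0.
Matching s² + 2ζω_n s + ω_n²: ω_n = √36.9 = 6.074 rad/s and 2ζω_n = 11, so ζ = 11/(2·6.074) = 0.905.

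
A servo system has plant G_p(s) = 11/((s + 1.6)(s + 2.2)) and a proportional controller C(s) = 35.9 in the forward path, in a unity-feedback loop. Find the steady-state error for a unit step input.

The loop is type 0. Static position error constant K_pos = C(0)·G_p(0) = 35.9·3.125 = 112.2.
Steady-state error to a unit step: e_ss = 1/(1+K_pos) = 1/113.2 = 0.00883.

0.00883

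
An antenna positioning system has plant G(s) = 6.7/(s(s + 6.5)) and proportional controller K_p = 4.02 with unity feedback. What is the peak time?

The closed-loop denominator s² + 6.5s + 26.93 gives ω_n = √26.93 = 5.19 and ζ = 6.5/(2ω_n) = 0.6262.
Damped frequency ω_d = ω_n√(1−ζ²) = 4.046 rad/s, so peak time T_p = π/ω_d = 0.776 s.

T_p = 0.776 s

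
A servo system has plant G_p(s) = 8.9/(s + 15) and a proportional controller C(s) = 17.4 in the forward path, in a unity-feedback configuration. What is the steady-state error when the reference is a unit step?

0.0883

The loop is type 0. Static position error constant K_pos = C(0)·G_p(0) = 17.4·0.5933 = 10.32.
Steady-state error to a unit step: e_ss = 1/(1+K_pos) = 1/11.32 = 0.0883.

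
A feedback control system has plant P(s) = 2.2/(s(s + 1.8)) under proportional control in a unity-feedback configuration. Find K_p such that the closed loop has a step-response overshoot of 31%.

From %OS = 100·exp(−πζ/√(1−ζ²)) = 31%, ζ = −ln(0.31)/√(π²+ln²(0.31)) = 0.3493.
Characteristic equation s² + 1.8s + 2.2K_p = 0 gives ζ = 1.8/(2√(2.2K_p)).
Setting ζ = 0.3493: √(2.2K_p) = 1.8/(2·0.3493) = 2.576, so K_p = 6.638/2.2 = 3.02.

K_p = 3.02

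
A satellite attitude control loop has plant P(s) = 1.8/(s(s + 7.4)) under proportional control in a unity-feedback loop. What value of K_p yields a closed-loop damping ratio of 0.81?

Closed-loop characteristic equation: s² + 7.4s + K_p·1.8 = 0.
So ω_n = √(1.8K_p) and 2ζω_n = 7.4, giving ζ = 7.4/(2√(1.8K_p)).
Setting ζ = 0.81: √(1.8K_p) = 7.4/(2·0.81) = 4.568, so K_p = 20.87/1.8 = 11.6.

K_p = 11.6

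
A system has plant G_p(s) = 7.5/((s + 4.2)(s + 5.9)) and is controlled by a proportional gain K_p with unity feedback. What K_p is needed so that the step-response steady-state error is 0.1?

The loop is type 0, so e_ss(step) = 1/(1 + K_pos) with K_pos = K_p·G_p(0).
G_p(0) = 0.3027. Require 1/(1 + K_p·0.3027) = 0.1, so 1 + 0.3027·K_p = 10.
K_p = (10 − 1)/0.3027 = 29.7.

K_p = 29.7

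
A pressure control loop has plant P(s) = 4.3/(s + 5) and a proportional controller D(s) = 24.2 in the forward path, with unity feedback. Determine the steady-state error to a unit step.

0.0458

The loop is type 0. Static position error constant K_pos = D(0)·P(0) = 24.2·0.86 = 20.81.
Steady-state error to a unit step: e_ss = 1/(1+K_pos) = 1/21.81 = 0.0458.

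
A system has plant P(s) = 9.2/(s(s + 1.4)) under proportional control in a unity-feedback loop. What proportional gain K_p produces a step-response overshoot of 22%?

K_p = 0.283

From %OS = 100·exp(−πζ/√(1−ζ²)) = 22%, ζ = −ln(0.22)/√(π²+ln²(0.22)) = 0.4342.
Characteristic equation s² + 1.4s + 9.2K_p = 0 gives ζ = 1.4/(2√(9.2K_p)).
Setting ζ = 0.4342: √(9.2K_p) = 1.4/(2·0.4342) = 1.612, so K_p = 2.599/9.2 = 0.283.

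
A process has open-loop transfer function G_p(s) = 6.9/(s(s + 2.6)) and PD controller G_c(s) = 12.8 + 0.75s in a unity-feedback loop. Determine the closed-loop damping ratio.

ζ = 0.414

Forward path: (12.8 + 0.75s)·6.9/(s(s+2.6)). The closed-loop characteristic equation is s² + (2.6 + 6.9·0.75)s + 6.9·12.8 = 0.
That is s² + 7.775s + 88.32 = 0, so ω_n = 9.398 rad/s and ζ = 7.775/(2·9.398) = 0.4137.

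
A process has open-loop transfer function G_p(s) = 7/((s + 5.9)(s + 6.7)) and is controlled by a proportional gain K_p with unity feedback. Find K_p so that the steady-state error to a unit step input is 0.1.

K_p = 50.8

The loop is type 0, so e_ss(step) = 1/(1 + K_pos) with K_pos = K_p·G_p(0).
G_p(0) = 0.1771. Require 1/(1 + K_p·0.1771) = 0.1, so 1 + 0.1771·K_p = 10.
K_p = (10 − 1)/0.1771 = 50.8.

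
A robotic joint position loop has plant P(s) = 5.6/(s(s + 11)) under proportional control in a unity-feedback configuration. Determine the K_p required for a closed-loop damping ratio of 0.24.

Closed-loop characteristic equation: s² + 11s + K_p·5.6 = 0.
So ω_n = √(5.6K_p) and 2ζω_n = 11, giving ζ = 11/(2√(5.6K_p)).
Setting ζ = 0.24: √(5.6K_p) = 11/(2·0.24) = 22.92, so K_p = 525.2/5.6 = 93.8.

K_p = 93.8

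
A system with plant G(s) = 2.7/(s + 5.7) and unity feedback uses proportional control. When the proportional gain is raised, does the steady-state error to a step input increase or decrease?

decrease

e_ss = 1/(1 + K_p·G(0)); a larger K_p raises the denominator, so e_ss decreases.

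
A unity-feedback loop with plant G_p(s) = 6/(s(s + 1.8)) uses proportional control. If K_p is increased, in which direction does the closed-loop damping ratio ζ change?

decrease

ζ = 1.8/(2√(6K_p)); increasing K_p raises the denominator, so ζ falls.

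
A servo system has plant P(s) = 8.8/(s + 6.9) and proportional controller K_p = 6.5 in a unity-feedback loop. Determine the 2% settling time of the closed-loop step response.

Closed-loop transfer function: T(s) = K_p·P(s)/(1 + K_p·P(s)) = 57.2/(s + 6.9 + 57.2) = 57.2/(s + 64.1).
Time constant τ = 1/64.1 = 0.0156 s, so the 2% settling time is about 4τ = 0.0624 s.

T_s ≈ 0.0624 s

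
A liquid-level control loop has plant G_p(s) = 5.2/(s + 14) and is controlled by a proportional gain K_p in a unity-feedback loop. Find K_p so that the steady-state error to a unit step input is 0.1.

Steady-state error for a unit step on this type-0 loop is 1/(1 + K_p·G_p(0)).
G_p(0) = 0.3714. Require 1/(1 + K_p·0.3714) = 0.1, so 1 + 0.3714·K_p = 10.
K_p = (10 − 1)/0.3714 = 24.2.

K_p = 24.2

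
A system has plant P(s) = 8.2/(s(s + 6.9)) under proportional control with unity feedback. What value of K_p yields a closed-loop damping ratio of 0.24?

K_p = 25.2

Closed-loop characteristic equation: s² + 6.9s + K_p·8.2 = 0.
So ω_n = √(8.2K_p) and 2ζω_n = 6.9, giving ζ = 6.9/(2√(8.2K_p)).
Setting ζ = 0.24: √(8.2K_p) = 6.9/(2·0.24) = 14.38, so K_p = 206.6/8.2 = 25.2.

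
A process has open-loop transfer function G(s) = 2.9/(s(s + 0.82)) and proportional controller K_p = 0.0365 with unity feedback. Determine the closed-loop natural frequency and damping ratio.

1 + K_p·G(s) = 0 gives s² + 0.82s + 0.1058 = 0.
So ω_n² = 0.1058 ⇒ ω_n = 0.3253 rad/s, and ζ = 0.82/(2ω_n) = 1.26.

ω_n = 0.325 rad/s, ζ = 1.26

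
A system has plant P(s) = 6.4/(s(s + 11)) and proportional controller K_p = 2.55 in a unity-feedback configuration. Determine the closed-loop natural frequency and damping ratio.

ω_n = 4.04 rad/s, ζ = 1.36

The closed-loop denominator is s(s+11) + 2.55·6.4 = s² + 11s + 16.32.
So ω_n² = 16.32 ⇒ ω_n = 4.04 rad/s, and ζ = 11/(2ω_n) = 1.36.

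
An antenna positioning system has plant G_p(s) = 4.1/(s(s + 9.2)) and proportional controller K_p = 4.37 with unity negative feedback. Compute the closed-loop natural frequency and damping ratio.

With unity feedback the closed-loop characteristic equation is s² + 9.2s + 4.37·4.1 = s² + 9.2s + 17.92 = 0.
So ω_n² = 17.92 ⇒ ω_n = 4.233 rad/s, and ζ = 9.2/(2ω_n) = 1.09.

ω_n = 4.23 rad/s, ζ = 1.09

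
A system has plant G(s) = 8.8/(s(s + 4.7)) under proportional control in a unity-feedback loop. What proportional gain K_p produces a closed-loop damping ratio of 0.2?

K_p = 15.7

Closed-loop characteristic equation: s² + 4.7s + K_p·8.8 = 0.
So ω_n = √(8.8K_p) and 2ζω_n = 4.7, giving ζ = 4.7/(2√(8.8K_p)).
Setting ζ = 0.2: √(8.8K_p) = 4.7/(2·0.2) = 11.75, so K_p = 138.1/8.8 = 15.7.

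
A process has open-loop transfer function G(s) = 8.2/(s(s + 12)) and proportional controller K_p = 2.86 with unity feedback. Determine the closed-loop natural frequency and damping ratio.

The closed-loop denominator is s(s+12) + 2.86·8.2 = s² + 12s + 23.45.
So ω_n² = 23.45 ⇒ ω_n = 4.843 rad/s, and ζ = 12/(2ω_n) = 1.24.

ω_n = 4.84 rad/s, ζ = 1.24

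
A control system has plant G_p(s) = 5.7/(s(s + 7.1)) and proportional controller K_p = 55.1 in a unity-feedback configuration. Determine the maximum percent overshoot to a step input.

The closed-loop denominator s² + 7.1s + 314.1 gives ω_n = √314.1 = 17.72 and ζ = 7.1/(2ω_n) = 0.2003.
%OS = 100·exp(−πζ/√(1−ζ²)) = 100·exp(−π·0.2003/√0.9599) = 52.6%.

52.6%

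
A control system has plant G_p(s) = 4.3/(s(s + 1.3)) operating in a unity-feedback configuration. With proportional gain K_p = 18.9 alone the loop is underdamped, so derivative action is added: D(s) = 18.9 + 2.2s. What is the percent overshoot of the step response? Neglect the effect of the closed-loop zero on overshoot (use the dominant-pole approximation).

9.67%

Forward path: (18.9 + 2.2s)·4.3/(s(s+1.3)). The closed-loop characteristic equation is s² + (1.3 + 4.3·2.2)s + 4.3·18.9 = 0.
That is s² + 10.76s + 81.27 = 0, so ω_n = 9.015 rad/s and ζ = 10.76/(2·9.015) = 0.5968.
%OS = 100·exp(−πζ/√(1−ζ²)) = 9.67%.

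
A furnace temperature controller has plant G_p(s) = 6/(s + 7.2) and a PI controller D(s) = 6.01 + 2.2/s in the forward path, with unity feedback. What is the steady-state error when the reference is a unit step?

The open loop D(s)G_p(s) has a pole at the origin (type 1), so the static position error constant is infinite and e_ss = 1/(1+∞) = 0.

0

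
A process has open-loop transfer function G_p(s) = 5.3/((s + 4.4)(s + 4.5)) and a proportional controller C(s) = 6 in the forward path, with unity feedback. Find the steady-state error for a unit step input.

The loop is type 0. Static position error constant K_pos = C(0)·G_p(0) = 6·0.2677 = 1.606.
Steady-state error to a unit step: e_ss = 1/(1+K_pos) = 1/2.606 = 0.384.

0.384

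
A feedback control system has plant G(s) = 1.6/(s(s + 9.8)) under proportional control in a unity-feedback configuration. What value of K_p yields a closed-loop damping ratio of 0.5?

Closed-loop characteristic equation: s² + 9.8s + K_p·1.6 = 0.
So ω_n = √(1.6K_p) and 2ζω_n = 9.8, giving ζ = 9.8/(2√(1.6K_p)).
Setting ζ = 0.5: √(1.6K_p) = 9.8/(2·0.5) = 9.8, so K_p = 96.04/1.6 = 60.

K_p = 60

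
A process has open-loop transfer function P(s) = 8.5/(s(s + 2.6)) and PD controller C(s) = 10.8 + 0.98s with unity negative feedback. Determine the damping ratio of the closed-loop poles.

Forward path: (10.8 + 0.98s)·8.5/(s(s+2.6)). The closed-loop characteristic equation is s² + (2.6 + 8.5·0.98)s + 8.5·10.8 = 0.
That is s² + 10.93s + 91.8 = 0, so ω_n = 9.581 rad/s and ζ = 10.93/(2·9.581) = 0.5704.

ζ = 0.57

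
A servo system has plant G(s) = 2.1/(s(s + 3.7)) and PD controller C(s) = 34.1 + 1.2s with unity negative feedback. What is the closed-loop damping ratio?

Forward path: (34.1 + 1.2s)·2.1/(s(s+3.7)). The closed-loop characteristic equation is s² + (3.7 + 2.1·1.2)s + 2.1·34.1 = 0.
That is s² + 6.22s + 71.61 = 0, so ω_n = 8.462 rad/s and ζ = 6.22/(2·8.462) = 0.3675.

ζ = 0.368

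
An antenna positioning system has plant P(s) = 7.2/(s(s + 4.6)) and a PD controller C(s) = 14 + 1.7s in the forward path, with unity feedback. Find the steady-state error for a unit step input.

The open loop C(s)P(s) has a pole at the origin (type 1), so the static position error constant is infinite and e_ss = 1/(1+∞) = 0.

0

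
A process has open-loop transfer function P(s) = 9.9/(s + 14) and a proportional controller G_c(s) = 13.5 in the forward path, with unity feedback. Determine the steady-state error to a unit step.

The loop is type 0. Static position error constant K_pos = G_c(0)·P(0) = 13.5·0.7071 = 9.546.
Steady-state error to a unit step: e_ss = 1/(1+K_pos) = 1/10.55 = 0.0948.

0.0948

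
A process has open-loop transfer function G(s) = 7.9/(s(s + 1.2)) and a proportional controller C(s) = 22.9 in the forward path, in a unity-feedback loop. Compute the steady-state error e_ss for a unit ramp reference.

The loop has one pole at the origin (type 1). Velocity error constant K_v = lim_{s→0} s·C(s)G(s) = 22.9·7.9/1.2 = 150.8.
Steady-state error to a unit ramp: e_ss = 1/K_v = 0.00663.

0.00663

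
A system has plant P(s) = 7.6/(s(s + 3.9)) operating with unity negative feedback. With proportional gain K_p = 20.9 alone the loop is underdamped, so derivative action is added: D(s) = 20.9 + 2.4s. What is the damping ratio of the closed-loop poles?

ζ = 0.878

Forward path: (20.9 + 2.4s)·7.6/(s(s+3.9)). The closed-loop characteristic equation is s² + (3.9 + 7.6·2.4)s + 7.6·20.9 = 0.
That is s² + 22.14s + 158.8 = 0, so ω_n = 12.6 rad/s and ζ = 22.14/(2·12.6) = 0.8784.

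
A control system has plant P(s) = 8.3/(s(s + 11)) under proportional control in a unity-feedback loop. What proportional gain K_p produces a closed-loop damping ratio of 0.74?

Closed-loop characteristic equation: s² + 11s + K_p·8.3 = 0.
So ω_n = √(8.3K_p) and 2ζω_n = 11, giving ζ = 11/(2√(8.3K_p)).
Setting ζ = 0.74: √(8.3K_p) = 11/(2·0.74) = 7.432, so K_p = 55.24/8.3 = 6.66.

K_p = 6.66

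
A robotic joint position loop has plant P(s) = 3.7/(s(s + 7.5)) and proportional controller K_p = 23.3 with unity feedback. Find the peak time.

Closed-loop characteristic equation: s² + 7.5s + 86.21 = 0, so ω_n = 9.285 rad/s and ζ = 7.5/(2·9.285) = 0.4039.
Damped frequency ω_d = ω_n√(1−ζ²) = 8.494 rad/s, so peak time T_p = π/ω_d = 0.37 s.

T_p = 0.37 s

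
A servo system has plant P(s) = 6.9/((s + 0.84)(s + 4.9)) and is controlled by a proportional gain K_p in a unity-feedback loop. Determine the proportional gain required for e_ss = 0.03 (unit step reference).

K_p = 19.3

Steady-state error for a unit step on this type-0 loop is 1/(1 + K_p·P(0)).
P(0) = 1.676. Require 1/(1 + K_p·1.676) = 0.03, so 1 + 1.676·K_p = 33.33.
K_p = (33.33 − 1)/1.676 = 19.3.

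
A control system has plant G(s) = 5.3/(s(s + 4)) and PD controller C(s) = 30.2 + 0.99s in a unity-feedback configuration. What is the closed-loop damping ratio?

ζ = 0.365

Forward path: (30.2 + 0.99s)·5.3/(s(s+4)). The closed-loop characteristic equation is s² + (4 + 5.3·0.99)s + 5.3·30.2 = 0.
That is s² + 9.247s + 160.1 = 0, so ω_n = 12.65 rad/s and ζ = 9.247/(2·12.65) = 0.3655.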